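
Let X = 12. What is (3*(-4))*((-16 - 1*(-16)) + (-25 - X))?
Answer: 444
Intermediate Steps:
(3*(-4))*((-16 - 1*(-16)) + (-25 - X)) = (3*(-4))*((-16 - 1*(-16)) + (-25 - 1*12)) = -12*((-16 + 16) + (-25 - 12)) = -12*(0 - 37) = -12*(-37) = 444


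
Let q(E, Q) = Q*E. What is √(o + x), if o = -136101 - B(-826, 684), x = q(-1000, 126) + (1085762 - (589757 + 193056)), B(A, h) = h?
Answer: 2*√10041 ≈ 200.41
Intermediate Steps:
q(E, Q) = E*Q
x = 176949 (x = -1000*126 + (1085762 - (589757 + 193056)) = -126000 + (1085762 - 1*782813) = -126000 + (1085762 - 782813) = -126000 + 302949 = 176949)
o = -136785 (o = -136101 - 1*684 = -136101 - 684 = -136785)
√(o + x) = √(-136785 + 176949) = √40164 = 2*√10041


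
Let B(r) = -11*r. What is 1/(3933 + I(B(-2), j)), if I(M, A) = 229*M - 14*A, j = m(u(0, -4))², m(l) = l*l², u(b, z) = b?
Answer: 1/8971 ≈ 0.00011147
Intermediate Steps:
m(l) = l³
j = 0 (j = (0³)² = 0² = 0)
I(M, A) = -14*A + 229*M
1/(3933 + I(B(-2), j)) = 1/(3933 + (-14*0 + 229*(-11*(-2)))) = 1/(3933 + (0 + 229*22)) = 1/(3933 + (0 + 5038)) = 1/(3933 + 5038) = 1/8971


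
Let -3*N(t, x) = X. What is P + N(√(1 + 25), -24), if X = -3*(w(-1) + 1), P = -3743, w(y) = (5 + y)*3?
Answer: -3730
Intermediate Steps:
w(y) = 15 + 3*y
X = -39 (X = -3*((15 + 3*(-1)) + 1) = -3*((15 - 3) + 1) = -3*(12 + 1) = -3*13 = -39)
N(t, x) = 13 (N(t, x) = -⅓*(-39) = 13)
P + N(√(1 + 25), -24) = -3743 + 13 = -3730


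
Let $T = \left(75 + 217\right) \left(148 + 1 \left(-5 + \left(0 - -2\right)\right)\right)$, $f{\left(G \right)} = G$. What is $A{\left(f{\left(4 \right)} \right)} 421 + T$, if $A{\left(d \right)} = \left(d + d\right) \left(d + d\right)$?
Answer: $69284$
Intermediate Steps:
$A{\left(d \right)} = 4 d^{2}$ ($A{\left(d \right)} = 2 d 2 d = 4 d^{2}$)
$T = 42340$ ($T = 292 \left(148 + 1 \left(-5 + \left(0 + 2\right)\right)\right) = 292 \left(148 + 1 \left(-5 + 2\right)\right) = 292 \left(148 + 1 \left(-3\right)\right) = 292 \left(148 - 3\right) = 292 \cdot 145 = 42340$)
$A{\left(f{\left(4 \right)} \right)} 421 + T = 4 \cdot 4^{2} \cdot 421 + 42340 = 4 \cdot 16 \cdot 421 + 42340 = 64 \cdot 421 + 42340 = 26944 + 42340 = 69284$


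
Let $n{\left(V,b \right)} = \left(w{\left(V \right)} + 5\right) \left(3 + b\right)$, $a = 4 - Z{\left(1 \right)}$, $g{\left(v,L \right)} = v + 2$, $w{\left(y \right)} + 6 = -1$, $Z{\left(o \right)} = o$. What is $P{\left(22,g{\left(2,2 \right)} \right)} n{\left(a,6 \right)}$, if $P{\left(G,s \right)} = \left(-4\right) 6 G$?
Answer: $9504$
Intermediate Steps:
$w{\left(y \right)} = -7$ ($w{\left(y \right)} = -6 - 1 = -7$)
$g{\left(v,L \right)} = 2 + v$
$a = 3$ ($a = 4 - 1 = 3$)
$n{\left(V,b \right)} = -6 - 2 b$ ($n{\left(V,b \right)} = \left(-7 + 5\right) \left(3 + b\right) = - 2 \left(3 + b\right) = -6 - 2 b$)
$P{\left(G,s \right)} = - 24 G$
$P{\left(22,g{\left(2,2 \right)} \right)} n{\left(a,6 \right)} = \left(-24\right) 22 \left(-6 - 12\right) = - 528 \left(-6 - 12\right) = \left(-528\right) \left(-18\right) = 9504$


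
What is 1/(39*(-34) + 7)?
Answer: -1/1319 ≈ -0.00075815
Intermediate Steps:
1/(39*(-34) + 7) = 1/(-1326 + 7) = 1/(-1319) = -1/1319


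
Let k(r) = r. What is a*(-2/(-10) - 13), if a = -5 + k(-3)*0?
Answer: 64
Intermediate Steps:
a = -5 (a = -5 - 3*0 = -5 + 0 = -5)
a*(-2/(-10) - 13) = -5*(-2/(-10) - 13) = -5*(-2*(-⅒) - 13) = -5*(⅕ - 13) = -5*(-64/5) = 64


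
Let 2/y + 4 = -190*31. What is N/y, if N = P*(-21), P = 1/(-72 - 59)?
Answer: -61887/131 ≈ -472.42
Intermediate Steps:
P = -1/131 (P = 1/(-131) = -1/131 ≈ -0.0076336)
y = -1/2947 (y = 2/(-4 - 190*31) = 2/(-4 - 5890) = 2/(-5894) = 2*(-1/5894) = -1/2947 ≈ -0.00033933)
N = 21/131 (N = -1/131*(-21) = 21/131 ≈ 0.16031)
N/y = 21/(131*(-1/2947)) = (21/131)*(-2947) = -61887/131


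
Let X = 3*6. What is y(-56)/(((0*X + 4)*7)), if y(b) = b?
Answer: -2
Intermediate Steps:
X = 18
y(-56)/(((0*X + 4)*7)) = -56*1/(7*(0*18 + 4)) = -56*1/(7*(0 + 4)) = -56/(4*7) = -56/28 = -56*1/28 = -2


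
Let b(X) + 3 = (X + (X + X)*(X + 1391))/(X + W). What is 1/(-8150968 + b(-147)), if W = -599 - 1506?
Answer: -2252/18355620809 ≈ -1.2269e-7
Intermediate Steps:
W = -2105
b(X) = -3 + (X + 2*X*(1391 + X))/(-2105 + X) (b(X) = -3 + (X + (X + X)*(X + 1391))/(X - 2105) = -3 + (X + (2*X)*(1391 + X))/(-2105 + X) = -3 + (X + 2*X*(1391 + X))/(-2105 + X))
1/(-8150968 + b(-147)) = 1/(-8150968 + (6315 + 2*(-147)² + 2780*(-147))/(-2105 - 147)) = 1/(-8150968 + (6315 + 2*21609 - 408660)/(-2252)) = 1/(-8150968 - (6315 + 43218 - 408660)/2252) = 1/(-8150968 - 1/2252*(-359127)) = 1/(-8150968 + 359127/2252) = 1/(-18355620809/2252) = -2252/18355620809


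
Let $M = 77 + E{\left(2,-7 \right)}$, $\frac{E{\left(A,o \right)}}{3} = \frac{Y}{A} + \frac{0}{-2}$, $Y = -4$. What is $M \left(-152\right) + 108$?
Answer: $-10684$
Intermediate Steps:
$E{\left(A,o \right)} = - \frac{12}{A}$ ($E{\left(A,o \right)} = 3 \left(- \frac{4}{A} + \frac{0}{-2}\right) = 3 \left(- \frac{4}{A} + 0 \left(- \frac{1}{2}\right)\right) = 3 \left(- \frac{4}{A} + 0\right) = 3 \left(- \frac{4}{A}\right) = - \frac{12}{A}$)
$M = 71$ ($M = 77 - \frac{12}{2} = 77 - 6 = 71$)
$M \left(-152\right) + 108 = 71 \left(-152\right) + 108 = -10792 + 108 = -10684$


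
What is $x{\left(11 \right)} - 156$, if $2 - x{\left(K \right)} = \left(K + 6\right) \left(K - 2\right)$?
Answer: $-307$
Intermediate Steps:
$x{\left(K \right)} = 2 - \left(-2 + K\right) \left(6 + K\right)$ ($x{\left(K \right)} = 2 - \left(K + 6\right) \left(K - 2\right) = 2 - \left(6 + K\right) \left(-2 + K\right) = 2 - \left(-2 + K\right) \left(6 + K\right)$)
$x{\left(11 \right)} - 156 = \left(14 - 11^{2} - 44\right) - 156 = \left(14 - 121 - 44\right) - 156 = -151 - 156 = -307$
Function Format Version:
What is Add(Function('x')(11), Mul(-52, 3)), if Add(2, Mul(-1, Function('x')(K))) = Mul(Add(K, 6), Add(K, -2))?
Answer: -307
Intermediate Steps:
Function('x')(K) = Add(2, Mul(-1, Add(-2, K), Add(6, K))) (Function('x')(K) = Add(2, Mul(-1, Mul(Add(K, 6), Add(K, -2)))) = Add(2, Mul(-1, Mul(Add(6, K), Add(-2, K)))) = Add(2, Mul(-1, Mul(Add(-2, K), Add(6, K)))) = Add(2, Mul(-1, Add(-2, K), Add(6, K))))
Add(Function('x')(11), Mul(-52, 3)) = Add(Add(14, Mul(-1, Pow(11, 2)), Mul(-4, 11)), Mul(-52, 3)) = Add(Add(14, Mul(-1, 121), -44), -156) = Add(Add(14, -121, -44), -156) = Add(-151, -156) = -307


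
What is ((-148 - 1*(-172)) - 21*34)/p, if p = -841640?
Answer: 69/84164 ≈ 0.00081983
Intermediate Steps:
((-148 - 1*(-172)) - 21*34)/p = ((-148 - 1*(-172)) - 21*34)/(-841640) = ((-148 + 172) - 714)*(-1/841640) = (24 - 714)*(-1/841640) = -690*(-1/841640) = 69/84164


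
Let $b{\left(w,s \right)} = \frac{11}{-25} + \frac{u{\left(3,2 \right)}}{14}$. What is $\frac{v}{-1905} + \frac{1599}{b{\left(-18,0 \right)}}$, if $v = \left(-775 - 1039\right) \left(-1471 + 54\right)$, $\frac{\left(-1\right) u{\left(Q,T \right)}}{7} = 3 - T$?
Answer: $- \frac{273115336}{89535} \approx -3050.4$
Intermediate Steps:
$u{\left(Q,T \right)} = -21 + 7 T$ ($u{\left(Q,T \right)} = - 7 \left(3 - T\right) = -21 + 7 T$)
$v = 2570438$ ($v = \left(-1814\right) \left(-1417\right) = 2570438$)
$b{\left(w,s \right)} = - \frac{47}{50}$ ($b{\left(w,s \right)} = \frac{11}{-25} + \frac{-21 + 7 \cdot 2}{14} = 11 \left(- \frac{1}{25}\right) + \left(-21 + 14\right) \frac{1}{14} = - \frac{11}{25} - \frac{1}{2} = - \frac{47}{50}$)
$\frac{v}{-1905} + \frac{1599}{b{\left(-18,0 \right)}} = \frac{2570438}{-1905} + \frac{1599}{- \frac{47}{50}} = 2570438 \left(- \frac{1}{1905}\right) + 1599 \left(- \frac{50}{47}\right) = - \frac{2570438}{1905} - \frac{79950}{47} = - \frac{273115336}{89535}$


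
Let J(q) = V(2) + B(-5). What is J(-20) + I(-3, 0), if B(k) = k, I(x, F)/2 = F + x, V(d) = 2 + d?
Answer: -7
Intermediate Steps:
I(x, F) = 2*F + 2*x (I(x, F) = 2*(F + x) = 2*F + 2*x)
J(q) = -1 (J(q) = (2 + 2) - 5 = 4 - 5 = -1)
J(-20) + I(-3, 0) = -1 + (2*0 + 2*(-3)) = -1 + (0 - 6) = -1 - 6 = -7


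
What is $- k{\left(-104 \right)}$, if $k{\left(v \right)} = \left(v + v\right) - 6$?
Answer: $214$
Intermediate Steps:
$k{\left(v \right)} = -6 + 2 v$ ($k{\left(v \right)} = 2 v - 6 = -6 + 2 v$)
$- k{\left(-104 \right)} = - (-6 + 2 \left(-104\right)) = - (-6 - 208) = \left(-1\right) \left(-214\right) = 214$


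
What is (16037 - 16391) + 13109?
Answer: 12755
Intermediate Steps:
(16037 - 16391) + 13109 = -354 + 13109 = 12755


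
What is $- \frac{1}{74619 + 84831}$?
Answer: $- \frac{1}{159450} \approx -6.2716 \cdot 10^{-6}$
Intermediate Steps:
$- \frac{1}{74619 + 84831} = - \frac{1}{159450}$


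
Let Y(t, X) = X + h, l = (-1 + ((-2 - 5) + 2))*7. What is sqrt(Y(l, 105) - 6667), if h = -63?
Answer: 5*I*sqrt(265) ≈ 81.394*I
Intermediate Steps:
l = -42 (l = (-1 + (-7 + 2))*7 = (-1 - 5)*7 = -6*7 = -42)
Y(t, X) = -63 + X (Y(t, X) = X - 63 = -63 + X)
sqrt(Y(l, 105) - 6667) = sqrt((-63 + 105) - 6667) = sqrt(42 - 6667) = sqrt(-6625) = 5*I*sqrt(265)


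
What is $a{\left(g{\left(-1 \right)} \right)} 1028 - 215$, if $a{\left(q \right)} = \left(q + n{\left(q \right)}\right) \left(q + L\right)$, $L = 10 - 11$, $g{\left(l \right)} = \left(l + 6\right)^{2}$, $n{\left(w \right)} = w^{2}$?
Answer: $16036585$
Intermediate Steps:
$g{\left(l \right)} = \left(6 + l\right)^{2}$
$L = -1$
$a{\left(q \right)} = \left(-1 + q\right) \left(q + q^{2}\right)$ ($a{\left(q \right)} = \left(q + q^{2}\right) \left(q - 1\right) = \left(q + q^{2}\right) \left(-1 + q\right) = \left(-1 + q\right) \left(q + q^{2}\right)$)
$a{\left(g{\left(-1 \right)} \right)} 1028 - 215 = \left(\left(\left(6 - 1\right)^{2}\right)^{3} - \left(6 - 1\right)^{2}\right) 1028 - 215 = \left(\left(5^{2}\right)^{3} - 5^{2}\right) 1028 - 215 = \left(25^{3} - 25\right) 1028 - 215 = \left(15625 - 25\right) 1028 - 215 = 15600 \cdot 1028 - 215 = 16036800 - 215 = 16036585$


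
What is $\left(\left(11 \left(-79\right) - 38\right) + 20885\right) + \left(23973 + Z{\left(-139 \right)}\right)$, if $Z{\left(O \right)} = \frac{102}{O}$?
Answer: $\frac{6109087}{139} \approx 43950.0$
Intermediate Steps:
$\left(\left(11 \left(-79\right) - 38\right) + 20885\right) + \left(23973 + Z{\left(-139 \right)}\right) = \left(\left(11 \left(-79\right) - 38\right) + 20885\right) + \left(23973 + \frac{102}{-139}\right) = \left(\left(-869 - 38\right) + 20885\right) + \left(23973 + 102 \left(- \frac{1}{139}\right)\right) = \left(-907 + 20885\right) + \left(23973 - \frac{102}{139}\right) = 19978 + \frac{3332145}{139} = \frac{6109087}{139}$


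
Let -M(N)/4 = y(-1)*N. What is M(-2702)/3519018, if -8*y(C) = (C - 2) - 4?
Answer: 9457/3519018 ≈ 0.0026874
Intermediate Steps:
y(C) = ¾ - C/8 (y(C) = -((C - 2) - 4)/8 = -((-2 + C) - 4)/8 = -(-6 + C)/8 = ¾ - C/8)
M(N) = -7*N/2 (M(N) = -4*(¾ - ⅛*(-1))*N = -4*(¾ + ⅛)*N = -7*N/2)
M(-2702)/3519018 = -7/2*(-2702)/3519018 = 9457*(1/3519018) = 9457/3519018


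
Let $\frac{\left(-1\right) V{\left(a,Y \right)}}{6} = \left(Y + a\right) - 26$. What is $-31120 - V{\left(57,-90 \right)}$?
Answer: $-31474$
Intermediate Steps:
$V{\left(a,Y \right)} = 156 - 6 Y - 6 a$ ($V{\left(a,Y \right)} = - 6 \left(\left(Y + a\right) - 26\right) = - 6 \left(-26 + Y + a\right) = 156 - 6 Y - 6 a$)
$-31120 - V{\left(57,-90 \right)} = -31120 - \left(156 - -540 - 342\right) = -31120 - \left(156 + 540 - 342\right) = -31120 - 354 = -31474$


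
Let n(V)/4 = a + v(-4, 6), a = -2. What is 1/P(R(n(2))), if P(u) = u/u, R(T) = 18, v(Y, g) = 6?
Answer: 1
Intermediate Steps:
n(V) = 16 (n(V) = 4*(-2 + 6) = 4*4 = 16)
P(u) = 1
1/P(R(n(2))) = 1/1 = 1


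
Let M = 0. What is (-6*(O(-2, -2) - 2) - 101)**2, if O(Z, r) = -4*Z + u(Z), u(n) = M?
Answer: 18769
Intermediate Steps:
u(n) = 0
O(Z, r) = -4*Z (O(Z, r) = -4*Z + 0 = -4*Z)
(-6*(O(-2, -2) - 2) - 101)**2 = (-6*(-4*(-2) - 2) - 101)**2 = (-6*(8 - 2) - 101)**2 = (-6*6 - 101)**2 = (-36 - 101)**2 = (-137)**2 = 18769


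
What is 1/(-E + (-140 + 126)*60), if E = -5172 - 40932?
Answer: 1/45264 ≈ 2.2093e-5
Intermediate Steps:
E = -46104
1/(-E + (-140 + 126)*60) = 1/(-1*(-46104) + (-140 + 126)*60) = 1/(46104 - 14*60) = 1/(46104 - 840) = 1/45264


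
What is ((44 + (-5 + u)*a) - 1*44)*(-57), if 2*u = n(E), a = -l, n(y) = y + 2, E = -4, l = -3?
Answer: 1026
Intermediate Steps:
n(y) = 2 + y
a = 3 (a = -1*(-3) = 3)
u = -1 (u = (2 - 4)/2 = (1/2)*(-2) = -1)
((44 + (-5 + u)*a) - 1*44)*(-57) = ((44 + (-5 - 1)*3) - 1*44)*(-57) = ((44 - 6*3) - 44)*(-57) = ((44 - 18) - 44)*(-57) = (26 - 44)*(-57) = -18*(-57) = 1026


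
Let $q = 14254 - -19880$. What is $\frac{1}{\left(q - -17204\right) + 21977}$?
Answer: $\frac{1}{73315} \approx 1.364 \cdot 10^{-5}$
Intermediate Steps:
$q = 34134$ ($q = 14254 + 19880 = 34134$)
$\frac{1}{\left(q - -17204\right) + 21977} = \frac{1}{\left(34134 - -17204\right) + 21977} = \frac{1}{\left(34134 + 17204\right) + 21977} = \frac{1}{51338 + 21977} = \frac{1}{73315}$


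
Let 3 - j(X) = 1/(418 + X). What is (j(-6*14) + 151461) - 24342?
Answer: 42458747/334 ≈ 1.2712e+5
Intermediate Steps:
j(X) = 3 - 1/(418 + X)
(j(-6*14) + 151461) - 24342 = ((1253 + 3*(-6*14))/(418 - 6*14) + 151461) - 24342 = ((1253 + 3*(-84))/(418 - 84) + 151461) - 24342 = ((1253 - 252)/334 + 151461) - 24342 = ((1/334)*1001 + 151461) - 24342 = (1001/334 + 151461) - 24342 = 50588975/334 - 24342 = 42458747/334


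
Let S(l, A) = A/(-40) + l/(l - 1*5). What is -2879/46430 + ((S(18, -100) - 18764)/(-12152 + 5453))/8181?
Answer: -1019922657284/16539729811605 ≈ -0.061665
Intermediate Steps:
S(l, A) = -A/40 + l/(-5 + l) (S(l, A) = A*(-1/40) + l/(l - 5) = -A/40 + l/(-5 + l))
-2879/46430 + ((S(18, -100) - 18764)/(-12152 + 5453))/8181 = -2879/46430 + (((18 + (1/8)*(-100) - 1/40*(-100)*18)/(-5 + 18) - 18764)/(-12152 + 5453))/8181 = -2879*1/46430 + (((18 - 25/2 + 45)/13 - 18764)/(-6699))*(1/8181) = -2879/46430 + (((1/13)*(101/2) - 18764)*(-1/6699))*(1/8181) = -2879/46430 + ((101/26 - 18764)*(-1/6699))*(1/8181) = -2879/46430 - 487763/26*(-1/6699)*(1/8181) = -2879/46430 + (487763/174174)*(1/8181) = -2879/46430 + 487763/1424917494 = -1019922657284/16539729811605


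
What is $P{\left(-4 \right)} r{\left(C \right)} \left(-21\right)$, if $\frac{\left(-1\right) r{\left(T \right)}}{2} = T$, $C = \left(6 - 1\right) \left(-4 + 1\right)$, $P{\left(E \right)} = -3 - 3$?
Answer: $3780$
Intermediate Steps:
$P{\left(E \right)} = -6$ ($P{\left(E \right)} = -3 - 3 = -6$)
$C = -15$ ($C = 5 \left(-3\right) = -15$)
$r{\left(T \right)} = - 2 T$
$P{\left(-4 \right)} r{\left(C \right)} \left(-21\right) = - 6 \left(\left(-2\right) \left(-15\right)\right) \left(-21\right) = \left(-6\right) 30 \left(-21\right) = \left(-180\right) \left(-21\right) = 3780$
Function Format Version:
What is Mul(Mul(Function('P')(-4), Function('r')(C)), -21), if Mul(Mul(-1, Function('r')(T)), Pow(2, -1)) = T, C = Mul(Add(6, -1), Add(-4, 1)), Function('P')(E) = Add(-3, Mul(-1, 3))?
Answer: 3780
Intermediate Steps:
Function('P')(E) = -6 (Function('P')(E) = Add(-3, -3) = -6)
C = -15 (C = Mul(5, -3) = -15)
Function('r')(T) = Mul(-2, T)
Mul(Mul(Function('P')(-4), Function('r')(C)), -21) = Mul(Mul(-6, Mul(-2, -15)), -21) = Mul(Mul(-6, 30), -21) = Mul(-180, -21) = 3780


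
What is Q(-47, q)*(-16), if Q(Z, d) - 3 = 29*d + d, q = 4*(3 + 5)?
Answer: -15408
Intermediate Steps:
q = 32 (q = 4*8 = 32)
Q(Z, d) = 3 + 30*d (Q(Z, d) = 3 + (29*d + d) = 3 + 30*d)
Q(-47, q)*(-16) = (3 + 30*32)*(-16) = (3 + 960)*(-16) = 963*(-16) = -15408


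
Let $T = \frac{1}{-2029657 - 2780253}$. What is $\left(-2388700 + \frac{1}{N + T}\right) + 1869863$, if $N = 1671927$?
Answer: $- \frac{4172392931415860343}{8041818396569} \approx -5.1884 \cdot 10^{5}$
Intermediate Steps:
$T = - \frac{1}{4809910}$ ($T = \frac{1}{-4809910} = - \frac{1}{4809910} \approx -2.079 \cdot 10^{-7}$)
$\left(-2388700 + \frac{1}{N + T}\right) + 1869863 = \left(-2388700 + \frac{1}{1671927 - \frac{1}{4809910}}\right) + 1869863 = \left(-2388700 + \frac{1}{\frac{8041818396569}{4809910}}\right) + 1869863 = \left(-2388700 + \frac{4809910}{8041818396569}\right) + 1869863 = - \frac{19209491603879560390}{8041818396569} + 1869863 = - \frac{4172392931415860343}{8041818396569}$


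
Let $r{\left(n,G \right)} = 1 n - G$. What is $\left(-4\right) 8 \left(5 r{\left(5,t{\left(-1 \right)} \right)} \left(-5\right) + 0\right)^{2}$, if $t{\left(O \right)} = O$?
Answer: $-720000$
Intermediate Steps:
$r{\left(n,G \right)} = n - G$
$\left(-4\right) 8 \left(5 r{\left(5,t{\left(-1 \right)} \right)} \left(-5\right) + 0\right)^{2} = \left(-4\right) 8 \left(5 \left(5 - -1\right) \left(-5\right) + 0\right)^{2} = - 32 \left(5 \left(5 + 1\right) \left(-5\right) + 0\right)^{2} = - 32 \left(5 \cdot 6 \left(-5\right) + 0\right)^{2} = - 32 \left(30 \left(-5\right) + 0\right)^{2} = - 32 \left(-150 + 0\right)^{2} = - 32 \left(-150\right)^{2} = \left(-32\right) 22500 = -720000$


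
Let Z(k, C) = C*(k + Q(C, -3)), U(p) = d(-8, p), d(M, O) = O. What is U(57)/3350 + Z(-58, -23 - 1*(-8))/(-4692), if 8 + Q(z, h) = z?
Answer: -633801/2619700 ≈ -0.24194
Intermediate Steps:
U(p) = p
Q(z, h) = -8 + z
Z(k, C) = C*(-8 + C + k) (Z(k, C) = C*(k + (-8 + C)) = C*(-8 + C + k))
U(57)/3350 + Z(-58, -23 - 1*(-8))/(-4692) = 57/3350 + ((-23 - 1*(-8))*(-8 + (-23 - 1*(-8)) - 58))/(-4692) = 57*(1/3350) + ((-23 + 8)*(-8 + (-23 + 8) - 58))*(-1/4692) = 57/3350 - 15*(-8 - 15 - 58)*(-1/4692) = 57/3350 - 15*(-81)*(-1/4692) = 57/3350 + 1215*(-1/4692) = 57/3350 - 405/1564 = -633801/2619700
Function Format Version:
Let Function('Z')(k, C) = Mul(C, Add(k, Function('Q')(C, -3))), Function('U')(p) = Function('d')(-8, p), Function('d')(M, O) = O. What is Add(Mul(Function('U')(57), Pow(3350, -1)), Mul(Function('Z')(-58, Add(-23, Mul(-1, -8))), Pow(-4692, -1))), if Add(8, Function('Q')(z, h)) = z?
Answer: Rational(-633801, 2619700) ≈ -0.24194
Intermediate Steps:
Function('U')(p) = p
Function('Q')(z, h) = Add(-8, z)
Function('Z')(k, C) = Mul(C, Add(-8, C, k)) (Function('Z')(k, C) = Mul(C, Add(k, Add(-8, C))) = Mul(C, Add(-8, C, k)))
Add(Mul(Function('U')(57), Pow(3350, -1)), Mul(Function('Z')(-58, Add(-23, Mul(-1, -8))), Pow(-4692, -1))) = Add(Mul(57, Pow(3350, -1)), Mul(Mul(Add(-23, Mul(-1, -8)), Add(-8, Add(-23, Mul(-1, -8)), -58)), Pow(-4692, -1))) = Add(Mul(57, Rational(1, 3350)), Mul(Mul(Add(-23, 8), Add(-8, Add(-23, 8), -58)), Rational(-1, 4692))) = Add(Rational(57, 3350), Mul(Mul(-15, Add(-8, -15, -58)), Rational(-1, 4692))) = Add(Rational(57, 3350), Mul(Mul(-15, -81), Rational(-1, 4692))) = Add(Rational(57, 3350), Mul(1215, Rational(-1, 4692))) = Add(Rational(57, 3350), Rational(-405, 1564)) = Rational(-633801, 2619700)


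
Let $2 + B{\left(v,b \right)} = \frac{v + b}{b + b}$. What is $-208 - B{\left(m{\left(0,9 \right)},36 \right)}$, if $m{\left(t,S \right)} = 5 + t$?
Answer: $- \frac{14873}{72} \approx -206.57$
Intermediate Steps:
$B{\left(v,b \right)} = -2 + \frac{b + v}{2 b}$ ($B{\left(v,b \right)} = -2 + \frac{v + b}{b + b} = -2 + \frac{b + v}{2 b}$)
$-208 - B{\left(m{\left(0,9 \right)},36 \right)} = -208 - \frac{\left(5 + 0\right) - 108}{2 \cdot 36} = -208 - \frac{1}{2} \cdot \frac{1}{36} \left(5 - 108\right) = -208 - \frac{1}{2} \cdot \frac{1}{36} \left(-103\right) = -208 - - \frac{103}{72} = -208 + \frac{103}{72} = - \frac{14873}{72}$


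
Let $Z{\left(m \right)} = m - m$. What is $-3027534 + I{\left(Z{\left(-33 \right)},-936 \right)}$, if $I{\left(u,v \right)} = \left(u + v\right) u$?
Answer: $-3027534$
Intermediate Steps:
$Z{\left(m \right)} = 0$
$I{\left(u,v \right)} = u \left(u + v\right)$
$-3027534 + I{\left(Z{\left(-33 \right)},-936 \right)} = -3027534 + 0 \left(0 - 936\right) = -3027534 + 0 \left(-936\right) = -3027534 + 0 = -3027534$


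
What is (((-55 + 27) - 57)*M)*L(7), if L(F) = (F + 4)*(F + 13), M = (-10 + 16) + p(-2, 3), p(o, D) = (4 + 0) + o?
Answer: -149600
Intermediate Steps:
p(o, D) = 4 + o
M = 8 (M = (-10 + 16) + (4 - 2) = 6 + 2 = 8)
L(F) = (4 + F)*(13 + F)
(((-55 + 27) - 57)*M)*L(7) = (((-55 + 27) - 57)*8)*(52 + 7² + 17*7) = ((-28 - 57)*8)*(52 + 49 + 119) = -85*8*220 = -680*220 = -149600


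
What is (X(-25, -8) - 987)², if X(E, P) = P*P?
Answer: 851929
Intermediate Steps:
X(E, P) = P²
(X(-25, -8) - 987)² = ((-8)² - 987)² = (64 - 987)² = (-923)² = 851929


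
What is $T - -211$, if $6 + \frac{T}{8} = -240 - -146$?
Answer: $-589$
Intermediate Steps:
$T = -800$ ($T = -48 + 8 \left(-240 - -146\right) = -48 + 8 \left(-240 + 146\right) = -48 + 8 \left(-94\right) = -48 - 752 = -800$)
$T - -211 = -800 - -211 = -800 + 211 = -589$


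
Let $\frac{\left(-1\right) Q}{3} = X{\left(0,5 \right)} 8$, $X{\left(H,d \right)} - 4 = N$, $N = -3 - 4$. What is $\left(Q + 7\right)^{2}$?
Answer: $6241$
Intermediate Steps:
$N = -7$ ($N = -3 - 4 = -7$)
$X{\left(H,d \right)} = -3$ ($X{\left(H,d \right)} = 4 - 7 = -3$)
$Q = 72$ ($Q = - 3 \left(\left(-3\right) 8\right) = \left(-3\right) \left(-24\right) = 72$)
$\left(Q + 7\right)^{2} = \left(72 + 7\right)^{2} = 79^{2} = 6241$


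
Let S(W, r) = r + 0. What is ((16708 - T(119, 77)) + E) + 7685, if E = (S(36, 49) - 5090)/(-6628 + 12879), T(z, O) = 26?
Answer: 152313076/6251 ≈ 24366.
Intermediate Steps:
S(W, r) = r
E = -5041/6251 (E = (49 - 5090)/(-6628 + 12879) = -5041/6251 ≈ -0.80643)
((16708 - T(119, 77)) + E) + 7685 = ((16708 - 1*26) - 5041/6251) + 7685 = ((16708 - 26) - 5041/6251) + 7685 = (16682 - 5041/6251) + 7685 = 104274141/6251 + 7685 = 152313076/6251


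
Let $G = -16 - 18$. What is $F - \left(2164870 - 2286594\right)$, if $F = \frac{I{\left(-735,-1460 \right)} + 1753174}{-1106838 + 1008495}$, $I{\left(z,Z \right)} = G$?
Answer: $\frac{3989650064}{32781} \approx 1.2171 \cdot 10^{5}$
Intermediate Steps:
$G = -34$ ($G = -16 - 18 = -34$)
$I{\left(z,Z \right)} = -34$
$F = - \frac{584380}{32781}$ ($F = \frac{-34 + 1753174}{-1106838 + 1008495} = \frac{1753140}{-98343} = 1753140 \left(- \frac{1}{98343}\right) = - \frac{584380}{32781} \approx -17.827$)
$F - \left(2164870 - 2286594\right) = - \frac{584380}{32781} - \left(2164870 - 2286594\right) = - \frac{584380}{32781} - -121724 = - \frac{584380}{32781} + 121724 = \frac{3989650064}{32781}$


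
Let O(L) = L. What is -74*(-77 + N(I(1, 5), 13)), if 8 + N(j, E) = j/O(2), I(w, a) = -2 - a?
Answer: 6549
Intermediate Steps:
N(j, E) = -8 + j/2
-74*(-77 + N(I(1, 5), 13)) = -74*(-77 + (-8 + (-2 - 1*5)/2)) = -74*(-77 + (-8 + (-2 - 5)/2)) = -74*(-77 + (-8 + (½)*(-7))) = -74*(-77 + (-8 - 7/2)) = -74*(-77 - 23/2) = -74*(-177/2) = 6549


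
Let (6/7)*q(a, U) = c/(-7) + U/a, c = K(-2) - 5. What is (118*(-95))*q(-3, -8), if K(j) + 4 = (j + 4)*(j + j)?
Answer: -599735/9 ≈ -66637.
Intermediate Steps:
K(j) = -4 + 2*j*(4 + j) (K(j) = -4 + (j + 4)*(j + j) = -4 + (4 + j)*(2*j) = -4 + 2*j*(4 + j))
c = -17 (c = (-4 + 2*(-2)² + 8*(-2)) - 5 = (-4 + 2*4 - 16) - 5 = (-4 + 8 - 16) - 5 = -12 - 5 = -17)
q(a, U) = 17/6 + 7*U/(6*a) (q(a, U) = 7*(-17/(-7) + U/a)/6 = 7*(-17*(-⅐) + U/a)/6 = 7*(17/7 + U/a)/6 = 17/6 + 7*U/(6*a))
(118*(-95))*q(-3, -8) = (118*(-95))*((⅙)*(7*(-8) + 17*(-3))/(-3)) = -5605*(-1)*(-56 - 51)/(3*3) = -5605*(-1)*(-107)/(3*3) = -11210*107/18 = -599735/9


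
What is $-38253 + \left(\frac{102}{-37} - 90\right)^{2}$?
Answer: $- \frac{40589733}{1369} \approx -29649.0$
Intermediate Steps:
$-38253 + \left(\frac{102}{-37} - 90\right)^{2} = -38253 + \left(102 \left(- \frac{1}{37}\right) - 90\right)^{2} = -38253 + \left(- \frac{102}{37} - 90\right)^{2} = -38253 + \left(- \frac{3432}{37}\right)^{2} = -38253 + \frac{11778624}{1369} = - \frac{40589733}{1369}$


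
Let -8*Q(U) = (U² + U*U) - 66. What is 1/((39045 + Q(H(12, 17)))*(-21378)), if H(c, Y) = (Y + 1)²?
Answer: -2/547672293 ≈ -3.6518e-9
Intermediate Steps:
H(c, Y) = (1 + Y)²
Q(U) = 33/4 - U²/4 (Q(U) = -((U² + U*U) - 66)/8 = -((U² + U²) - 66)/8 = -(2*U² - 66)/8 = -(-66 + 2*U²)/8 = 33/4 - U²/4)
1/((39045 + Q(H(12, 17)))*(-21378)) = 1/((39045 + (33/4 - (1 + 17)⁴/4))*(-21378)) = -1/21378/(39045 + (33/4 - (18²)²/4)) = -1/21378/(39045 + (33/4 - ¼*324²)) = -1/21378/(39045 + (33/4 - ¼*104976)) = -1/21378/(39045 + (33/4 - 26244)) = -1/21378/(39045 - 104943/4) = -1/21378/(51237/4) = (4/51237)*(-1/21378) = -2/547672293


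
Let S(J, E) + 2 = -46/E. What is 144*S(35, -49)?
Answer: -7488/49 ≈ -152.82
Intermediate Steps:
S(J, E) = -2 - 46/E
144*S(35, -49) = 144*(-2 - 46/(-49)) = 144*(-2 - 46*(-1/49)) = 144*(-2 + 46/49) = 144*(-52/49) = -7488/49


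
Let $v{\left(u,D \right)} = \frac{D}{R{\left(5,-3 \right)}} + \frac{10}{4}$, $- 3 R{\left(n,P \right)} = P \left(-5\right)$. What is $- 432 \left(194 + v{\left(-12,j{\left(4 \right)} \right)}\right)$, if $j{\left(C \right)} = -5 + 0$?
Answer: $-85320$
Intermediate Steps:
$j{\left(C \right)} = -5$
$R{\left(n,P \right)} = \frac{5 P}{3}$ ($R{\left(n,P \right)} = - \frac{P \left(-5\right)}{3} = - \frac{\left(-5\right) P}{3} = \frac{5 P}{3}$)
$v{\left(u,D \right)} = \frac{5}{2} - \frac{D}{5}$ ($v{\left(u,D \right)} = \frac{D}{\frac{5}{3} \left(-3\right)} + \frac{10}{4} = \frac{D}{-5} + 10 \cdot \frac{1}{4} = D \left(- \frac{1}{5}\right) + \frac{5}{2} = - \frac{D}{5} + \frac{5}{2} = \frac{5}{2} - \frac{D}{5}$)
$- 432 \left(194 + v{\left(-12,j{\left(4 \right)} \right)}\right) = - 432 \left(194 + \left(\frac{5}{2} - -1\right)\right) = - 432 \left(194 + \left(\frac{5}{2} + 1\right)\right) = - 432 \left(194 + \frac{7}{2}\right) = \left(-432\right) \frac{395}{2} = -85320$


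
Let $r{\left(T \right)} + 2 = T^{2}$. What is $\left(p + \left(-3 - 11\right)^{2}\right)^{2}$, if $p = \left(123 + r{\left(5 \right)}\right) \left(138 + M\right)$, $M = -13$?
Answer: $340254916$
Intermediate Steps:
$r{\left(T \right)} = -2 + T^{2}$
$p = 18250$ ($p = \left(123 - \left(2 - 5^{2}\right)\right) \left(138 - 13\right) = \left(123 + \left(-2 + 25\right)\right) 125 = \left(123 + 23\right) 125 = 146 \cdot 125 = 18250$)
$\left(p + \left(-3 - 11\right)^{2}\right)^{2} = \left(18250 + \left(-3 - 11\right)^{2}\right)^{2} = \left(18250 + \left(-14\right)^{2}\right)^{2} = \left(18250 + 196\right)^{2} = 18446^{2} = 340254916$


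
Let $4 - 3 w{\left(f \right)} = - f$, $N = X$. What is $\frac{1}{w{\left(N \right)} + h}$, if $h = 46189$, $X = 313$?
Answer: $\frac{3}{138884} \approx 2.1601 \cdot 10^{-5}$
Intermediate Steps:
$N = 313$
$w{\left(f \right)} = \frac{4}{3} + \frac{f}{3}$ ($w{\left(f \right)} = \frac{4}{3} - \frac{\left(-1\right) f}{3} = \frac{4}{3} + \frac{f}{3}$)
$\frac{1}{w{\left(N \right)} + h} = \frac{1}{\left(\frac{4}{3} + \frac{1}{3} \cdot 313\right) + 46189} = \frac{1}{\left(\frac{4}{3} + \frac{313}{3}\right) + 46189} = \frac{1}{\frac{317}{3} + 46189} = \frac{1}{\frac{138884}{3}} = \frac{3}{138884}$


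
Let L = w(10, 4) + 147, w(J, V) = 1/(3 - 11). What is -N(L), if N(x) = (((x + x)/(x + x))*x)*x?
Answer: -1380625/64 ≈ -21572.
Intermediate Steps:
w(J, V) = -⅛ (w(J, V) = 1/(-8) = -⅛)
L = 1175/8 (L = -⅛ + 147 = 1175/8 ≈ 146.88)
N(x) = x² (N(x) = (((2*x)/((2*x)))*x)*x = (((2*x)*(1/(2*x)))*x)*x = (1*x)*x = x*x = x²)
-N(L) = -(1175/8)² = -1*1380625/64 = -1380625/64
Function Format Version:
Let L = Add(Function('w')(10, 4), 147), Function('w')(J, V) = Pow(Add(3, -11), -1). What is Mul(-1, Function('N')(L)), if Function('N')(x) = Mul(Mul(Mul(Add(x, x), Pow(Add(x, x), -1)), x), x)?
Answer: Rational(-1380625, 64) ≈ -21572.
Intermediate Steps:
Function('w')(J, V) = Rational(-1, 8) (Function('w')(J, V) = Pow(-8, -1) = Rational(-1, 8))
L = Rational(1175, 8) (L = Add(Rational(-1, 8), 147) = Rational(1175, 8) ≈ 146.88)
Function('N')(x) = Pow(x, 2) (Function('N')(x) = Mul(Mul(Mul(Mul(2, x), Pow(Mul(2, x), -1)), x), x) = Mul(Mul(Mul(Mul(2, x), Mul(Rational(1, 2), Pow(x, -1))), x), x) = Mul(Mul(1, x), x) = Mul(x, x) = Pow(x, 2))
Mul(-1, Function('N')(L)) = Mul(-1, Pow(Rational(1175, 8), 2)) = Mul(-1, Rational(1380625, 64)) = Rational(-1380625, 64)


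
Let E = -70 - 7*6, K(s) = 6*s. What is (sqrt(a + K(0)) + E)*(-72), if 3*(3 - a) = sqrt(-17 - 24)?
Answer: 8064 - 24*sqrt(27 - 3*I*sqrt(41)) ≈ 7932.4 + 42.038*I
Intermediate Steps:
a = 3 - I*sqrt(41)/3 (a = 3 - sqrt(-17 - 24)/3 = 3 - I*sqrt(41)/3 ≈ 3.0 - 2.1344*I)
E = -112 (E = -70 - 42 = -112)
(sqrt(a + K(0)) + E)*(-72) = (sqrt((3 - I*sqrt(41)/3) + 6*0) - 112)*(-72) = (sqrt((3 - I*sqrt(41)/3) + 0) - 112)*(-72) = (sqrt(3 - I*sqrt(41)/3) - 112)*(-72) = (-112 + sqrt(3 - I*sqrt(41)/3))*(-72) = 8064 - 72*sqrt(3 - I*sqrt(41)/3)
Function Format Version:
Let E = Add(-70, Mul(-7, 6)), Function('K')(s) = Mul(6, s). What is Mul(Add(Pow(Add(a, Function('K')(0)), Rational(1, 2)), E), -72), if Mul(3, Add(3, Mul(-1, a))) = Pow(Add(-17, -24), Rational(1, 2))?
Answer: Add(8064, Mul(-24, Pow(Add(27, Mul(-3, I, Pow(41, Rational(1, 2)))), Rational(1, 2)))) ≈ Add(7932.4, Mul(42.038, I))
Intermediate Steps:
a = Add(3, Mul(Rational(-1, 3), I, Pow(41, Rational(1, 2)))) (a = Add(3, Mul(Rational(-1, 3), Pow(Add(-17, -24), Rational(1, 2)))) = Add(3, Mul(Rational(-1, 3), Pow(-41, Rational(1, 2)))) = Add(3, Mul(Rational(-1, 3), Mul(I, Pow(41, Rational(1, 2))))) = Add(3, Mul(Rational(-1, 3), I, Pow(41, Rational(1, 2)))) ≈ Add(3.0000, Mul(-2.1344, I)))
E = -112 (E = Add(-70, -42) = -112)
Mul(Add(Pow(Add(a, Function('K')(0)), Rational(1, 2)), E), -72) = Mul(Add(Pow(Add(Add(3, Mul(Rational(-1, 3), I, Pow(41, Rational(1, 2)))), Mul(6, 0)), Rational(1, 2)), -112), -72) = Mul(Add(Pow(Add(Add(3, Mul(Rational(-1, 3), I, Pow(41, Rational(1, 2)))), 0), Rational(1, 2)), -112), -72) = Mul(Add(Pow(Add(3, Mul(Rational(-1, 3), I, Pow(41, Rational(1, 2)))), Rational(1, 2)), -112), -72) = Mul(Add(-112, Pow(Add(3, Mul(Rational(-1, 3), I, Pow(41, Rational(1, 2)))), Rational(1, 2))), -72) = Add(8064, Mul(-72, Pow(Add(3, Mul(Rational(-1, 3), I, Pow(41, Rational(1, 2)))), Rational(1, 2))))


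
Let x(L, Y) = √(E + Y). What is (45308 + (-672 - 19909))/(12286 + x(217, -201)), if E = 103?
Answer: 151897961/75472947 - 173089*I*√2/150945894 ≈ 2.0126 - 0.0016217*I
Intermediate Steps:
x(L, Y) = √(103 + Y)
(45308 + (-672 - 19909))/(12286 + x(217, -201)) = (45308 + (-672 - 19909))/(12286 + √(103 - 201)) = (45308 - 20581)/(12286 + √(-98)) = 24727/(12286 + 7*I*√2)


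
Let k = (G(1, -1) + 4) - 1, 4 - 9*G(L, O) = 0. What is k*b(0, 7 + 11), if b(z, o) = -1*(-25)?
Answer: 775/9 ≈ 86.111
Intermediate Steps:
G(L, O) = 4/9 (G(L, O) = 4/9 - ⅑*0 = 4/9 + 0 = 4/9)
k = 31/9 (k = (4/9 + 4) - 1 = 40/9 - 1 = 31/9 ≈ 3.4444)
b(z, o) = 25
k*b(0, 7 + 11) = (31/9)*25 = 775/9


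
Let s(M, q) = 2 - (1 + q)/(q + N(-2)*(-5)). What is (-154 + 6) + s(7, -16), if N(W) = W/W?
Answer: -1027/7 ≈ -146.71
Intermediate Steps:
N(W) = 1
s(M, q) = 2 - (1 + q)/(-5 + q) (s(M, q) = 2 - (1 + q)/(q + 1*(-5)) = 2 - (1 + q)/(q - 5) = 2 - (1 + q)/(-5 + q))
(-154 + 6) + s(7, -16) = (-154 + 6) + (-11 - 16)/(-5 - 16) = -148 - 27/(-21) = -148 - 1/21*(-27) = -148 + 9/7 = -1027/7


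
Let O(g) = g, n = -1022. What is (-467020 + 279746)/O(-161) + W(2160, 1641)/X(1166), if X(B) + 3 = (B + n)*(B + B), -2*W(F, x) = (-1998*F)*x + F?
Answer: 42199390502/3604307 ≈ 11708.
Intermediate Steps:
W(F, x) = -F/2 + 999*F*x (W(F, x) = -((-1998*F)*x + F)/2 = -(-1998*F*x + F)/2 = -(F - 1998*F*x)/2 = -F/2 + 999*F*x)
X(B) = -3 + 2*B*(-1022 + B) (X(B) = -3 + (B - 1022)*(B + B) = -3 + (-1022 + B)*(2*B) = -3 + 2*B*(-1022 + B))
(-467020 + 279746)/O(-161) + W(2160, 1641)/X(1166) = (-467020 + 279746)/(-161) + ((½)*2160*(-1 + 1998*1641))/(-3 - 2044*1166 + 2*1166²) = -187274*(-1/161) + ((½)*2160*(-1 + 3278718))/(-3 - 2383304 + 2*1359556) = 187274/161 + ((½)*2160*3278717)/(-3 - 2383304 + 2719112) = 187274/161 + 3541014360/335805 = 187274/161 + 3541014360*(1/335805) = 187274/161 + 236067624/22387 = 42199390502/3604307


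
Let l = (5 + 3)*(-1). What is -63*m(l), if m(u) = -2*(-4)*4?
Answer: -2016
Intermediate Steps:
l = -8 (l = 8*(-1) = -8)
m(u) = 32 (m(u) = 8*4 = 32)
-63*m(l) = -63*32 = -2016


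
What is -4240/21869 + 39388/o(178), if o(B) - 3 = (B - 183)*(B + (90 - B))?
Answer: -863271452/9775443 ≈ -88.310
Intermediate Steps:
o(B) = -16467 + 90*B (o(B) = 3 + (B - 183)*(B + (90 - B)) = 3 + (-183 + B)*90 = 3 + (-16470 + 90*B) = -16467 + 90*B)
-4240/21869 + 39388/o(178) = -4240/21869 + 39388/(-16467 + 90*178) = -4240*1/21869 + 39388/(-16467 + 16020) = -4240/21869 + 39388/(-447) = -4240/21869 + 39388*(-1/447) = -4240/21869 - 39388/447 = -863271452/9775443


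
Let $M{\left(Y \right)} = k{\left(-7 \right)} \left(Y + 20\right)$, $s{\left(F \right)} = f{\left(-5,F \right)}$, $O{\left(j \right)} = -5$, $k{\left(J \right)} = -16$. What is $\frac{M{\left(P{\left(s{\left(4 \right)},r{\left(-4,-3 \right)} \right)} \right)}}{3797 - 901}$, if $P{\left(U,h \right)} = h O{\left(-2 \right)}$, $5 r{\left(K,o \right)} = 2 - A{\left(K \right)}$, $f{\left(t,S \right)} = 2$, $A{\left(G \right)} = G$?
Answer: $- \frac{14}{181} \approx -0.077348$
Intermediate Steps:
$s{\left(F \right)} = 2$
$r{\left(K,o \right)} = \frac{2}{5} - \frac{K}{5}$ ($r{\left(K,o \right)} = \frac{2 - K}{5} = \frac{2}{5} - \frac{K}{5}$)
$P{\left(U,h \right)} = - 5 h$ ($P{\left(U,h \right)} = h \left(-5\right) = - 5 h$)
$M{\left(Y \right)} = -320 - 16 Y$ ($M{\left(Y \right)} = - 16 \left(Y + 20\right) = - 16 \left(20 + Y\right) = -320 - 16 Y$)
$\frac{M{\left(P{\left(s{\left(4 \right)},r{\left(-4,-3 \right)} \right)} \right)}}{3797 - 901} = \frac{-320 - 16 \left(- 5 \left(\frac{2}{5} - - \frac{4}{5}\right)\right)}{3797 - 901} = \frac{-320 - 16 \left(- 5 \left(\frac{2}{5} + \frac{4}{5}\right)\right)}{2896} = \left(-320 - 16 \left(\left(-5\right) \frac{6}{5}\right)\right) \frac{1}{2896} = \left(-320 - -96\right) \frac{1}{2896} = \left(-320 + 96\right) \frac{1}{2896} = \left(-224\right) \frac{1}{2896} = - \frac{14}{181}$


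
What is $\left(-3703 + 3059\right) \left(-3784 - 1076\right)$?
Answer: $3129840$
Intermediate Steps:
$\left(-3703 + 3059\right) \left(-3784 - 1076\right) = \left(-644\right) \left(-4860\right) = 3129840$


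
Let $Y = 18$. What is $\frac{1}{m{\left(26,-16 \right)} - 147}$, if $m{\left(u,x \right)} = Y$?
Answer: $- \frac{1}{129} \approx -0.0077519$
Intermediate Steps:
$m{\left(u,x \right)} = 18$
$\frac{1}{m{\left(26,-16 \right)} - 147} = \frac{1}{18 - 147} = \frac{1}{-129} = - \frac{1}{129}$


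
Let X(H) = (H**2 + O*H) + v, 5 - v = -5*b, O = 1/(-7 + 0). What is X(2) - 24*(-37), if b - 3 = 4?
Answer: 6522/7 ≈ 931.71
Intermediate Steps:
b = 7 (b = 3 + 4 = 7)
O = -1/7 (O = 1/(-7) = -1/7 ≈ -0.14286)
v = 40 (v = 5 - (-5)*7 = 5 - 1*(-35) = 5 + 35 = 40)
X(H) = 40 + H**2 - H/7 (X(H) = (H**2 - H/7) + 40 = 40 + H**2 - H/7)
X(2) - 24*(-37) = (40 + 2**2 - 1/7*2) - 24*(-37) = (40 + 4 - 2/7) + 888 = 306/7 + 888 = 6522/7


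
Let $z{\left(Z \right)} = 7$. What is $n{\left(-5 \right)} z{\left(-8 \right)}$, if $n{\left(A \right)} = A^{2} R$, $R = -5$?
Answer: $-875$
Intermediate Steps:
$n{\left(A \right)} = - 5 A^{2}$ ($n{\left(A \right)} = A^{2} \left(-5\right) = - 5 A^{2}$)
$n{\left(-5 \right)} z{\left(-8 \right)} = - 5 \left(-5\right)^{2} \cdot 7 = \left(-5\right) 25 \cdot 7 = \left(-125\right) 7 = -875$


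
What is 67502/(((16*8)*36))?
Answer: 33751/2304 ≈ 14.649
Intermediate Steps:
67502/(((16*8)*36)) = 67502/((128*36)) = 67502/4608 = 67502*(1/4608) = 33751/2304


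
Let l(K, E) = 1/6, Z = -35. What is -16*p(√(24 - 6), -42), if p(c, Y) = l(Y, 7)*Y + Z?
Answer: 672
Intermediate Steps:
l(K, E) = ⅙
p(c, Y) = -35 + Y/6 (p(c, Y) = Y/6 - 35 = -35 + Y/6)
-16*p(√(24 - 6), -42) = -16*(-35 + (⅙)*(-42)) = -16*(-35 - 7) = -16*(-42) = 672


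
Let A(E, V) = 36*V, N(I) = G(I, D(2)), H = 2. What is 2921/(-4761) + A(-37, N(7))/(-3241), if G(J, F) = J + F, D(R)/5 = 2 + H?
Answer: -612811/670887 ≈ -0.91343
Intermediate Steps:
D(R) = 20 (D(R) = 5*(2 + 2) = 5*4 = 20)
G(J, F) = F + J
N(I) = 20 + I
2921/(-4761) + A(-37, N(7))/(-3241) = 2921/(-4761) + (36*(20 + 7))/(-3241) = 2921*(-1/4761) + (36*27)*(-1/3241) = -127/207 + 972*(-1/3241) = -127/207 - 972/3241 = -612811/670887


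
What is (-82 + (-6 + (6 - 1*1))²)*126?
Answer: -10206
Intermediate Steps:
(-82 + (-6 + (6 - 1*1))²)*126 = (-82 + (-6 + (6 - 1))²)*126 = (-82 + (-6 + 5)²)*126 = (-82 + (-1)²)*126 = (-82 + 1)*126 = -81*126 = -10206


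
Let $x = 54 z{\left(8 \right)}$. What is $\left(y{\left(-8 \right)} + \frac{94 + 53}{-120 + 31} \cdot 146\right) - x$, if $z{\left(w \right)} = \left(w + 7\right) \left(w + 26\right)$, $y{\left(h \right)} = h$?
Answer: $- \frac{2473234}{89} \approx -27789.0$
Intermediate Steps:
$z{\left(w \right)} = \left(7 + w\right) \left(26 + w\right)$
$x = 27540$ ($x = 54 \left(182 + 8^{2} + 33 \cdot 8\right) = 54 \left(182 + 64 + 264\right) = 54 \cdot 510 = 27540$)
$\left(y{\left(-8 \right)} + \frac{94 + 53}{-120 + 31} \cdot 146\right) - x = \left(-8 + \frac{94 + 53}{-120 + 31} \cdot 146\right) - 27540 = \left(-8 + \frac{147}{-89} \cdot 146\right) - 27540 = \left(-8 + 147 \left(- \frac{1}{89}\right) 146\right) - 27540 = \left(-8 - \frac{21462}{89}\right) - 27540 = - \frac{22174}{89} - 27540 = - \frac{2473234}{89}$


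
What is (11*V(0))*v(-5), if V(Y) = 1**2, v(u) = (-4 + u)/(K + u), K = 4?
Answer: 99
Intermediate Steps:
v(u) = (-4 + u)/(4 + u)
V(Y) = 1
(11*V(0))*v(-5) = (11*1)*((-4 - 5)/(4 - 5)) = 11*(-9/(-1)) = 11*(-1*(-9)) = 11*9 = 99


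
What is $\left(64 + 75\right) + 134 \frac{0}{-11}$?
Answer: $139$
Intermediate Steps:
$\left(64 + 75\right) + 134 \frac{0}{-11} = 139 + 134 \cdot 0 \left(- \frac{1}{11}\right) = 139 + 134 \cdot 0 = 139 + 0 = 139$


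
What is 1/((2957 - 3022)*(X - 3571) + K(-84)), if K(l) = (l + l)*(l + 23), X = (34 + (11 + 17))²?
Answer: -1/7497 ≈ -0.00013339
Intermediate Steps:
X = 3844 (X = (34 + 28)² = 62² = 3844)
K(l) = 2*l*(23 + l) (K(l) = (2*l)*(23 + l) = 2*l*(23 + l))
1/((2957 - 3022)*(X - 3571) + K(-84)) = 1/((2957 - 3022)*(3844 - 3571) + 2*(-84)*(23 - 84)) = 1/(-65*273 + 2*(-84)*(-61)) = 1/(-17745 + 10248) = 1/(-7497) = -1/7497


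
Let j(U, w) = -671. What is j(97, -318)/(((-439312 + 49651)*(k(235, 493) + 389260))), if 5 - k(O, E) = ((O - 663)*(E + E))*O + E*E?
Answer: 671/38700388605456 ≈ 1.7338e-11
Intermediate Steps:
k(O, E) = 5 - E**2 - 2*E*O*(-663 + O) (k(O, E) = 5 - (((O - 663)*(E + E))*O + E*E) = 5 - (((-663 + O)*(2*E))*O + E**2) = 5 - ((2*E*(-663 + O))*O + E**2) = 5 - (2*E*O*(-663 + O) + E**2) = 5 - (E**2 + 2*E*O*(-663 + O)) = 5 + (-E**2 - 2*E*O*(-663 + O)) = 5 - E**2 - 2*E*O*(-663 + O))
j(97, -318)/(((-439312 + 49651)*(k(235, 493) + 389260))) = -671*1/((-439312 + 49651)*((5 - 1*493**2 - 2*493*235**2 + 1326*493*235) + 389260)) = -671*(-1/(389661*((5 - 1*243049 - 2*493*55225 + 153623730) + 389260))) = -671*(-1/(389661*((5 - 243049 - 54451850 + 153623730) + 389260))) = -671*(-1/(389661*(98928836 + 389260))) = -671/((-389661*99318096)) = -671/(-38700388605456) = -671*(-1/38700388605456) = 671/38700388605456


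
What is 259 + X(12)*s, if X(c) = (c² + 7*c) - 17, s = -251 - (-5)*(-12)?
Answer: -65362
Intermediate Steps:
s = -311 (s = -251 - 1*60 = -251 - 60 = -311)
X(c) = -17 + c² + 7*c
259 + X(12)*s = 259 + (-17 + 12² + 7*12)*(-311) = 259 + (-17 + 144 + 84)*(-311) = 259 + 211*(-311) = 259 - 65621 = -65362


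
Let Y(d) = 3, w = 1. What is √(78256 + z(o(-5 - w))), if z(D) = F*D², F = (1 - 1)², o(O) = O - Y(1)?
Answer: 4*√4891 ≈ 279.74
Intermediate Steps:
o(O) = -3 + O (o(O) = O - 1*3 = O - 3 = -3 + O)
F = 0 (F = 0² = 0)
z(D) = 0 (z(D) = 0*D² = 0)
√(78256 + z(o(-5 - w))) = √(78256 + 0) = √78256 = 4*√4891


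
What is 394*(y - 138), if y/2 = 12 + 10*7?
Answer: 10244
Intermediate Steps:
y = 164 (y = 2*(12 + 10*7) = 2*(12 + 70) = 2*82 = 164)
394*(y - 138) = 394*(164 - 138) = 394*26 = 10244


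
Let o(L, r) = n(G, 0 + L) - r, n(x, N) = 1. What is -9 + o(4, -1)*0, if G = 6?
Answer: -9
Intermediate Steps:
o(L, r) = 1 - r
-9 + o(4, -1)*0 = -9 + (1 - 1*(-1))*0 = -9 + (1 + 1)*0 = -9 + 2*0 = -9 + 0 = -9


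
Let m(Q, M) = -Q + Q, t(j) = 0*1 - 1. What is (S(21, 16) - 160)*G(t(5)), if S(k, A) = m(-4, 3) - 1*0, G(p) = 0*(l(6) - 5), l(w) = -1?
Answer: 0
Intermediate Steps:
t(j) = -1 (t(j) = 0 - 1 = -1)
m(Q, M) = 0
G(p) = 0 (G(p) = 0*(-1 - 5) = 0*(-6) = 0)
S(k, A) = 0 (S(k, A) = 0 - 1*0 = 0 + 0 = 0)
(S(21, 16) - 160)*G(t(5)) = (0 - 160)*0 = -160*0 = 0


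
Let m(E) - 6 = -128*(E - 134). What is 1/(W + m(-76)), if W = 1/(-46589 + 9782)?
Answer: 36807/989593001 ≈ 3.7194e-5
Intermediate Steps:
m(E) = 17158 - 128*E (m(E) = 6 - 128*(E - 134) = 6 - 128*(-134 + E) = 6 + (17152 - 128*E) = 17158 - 128*E)
W = -1/36807 (W = 1/(-36807) = -1/36807 ≈ -2.7169e-5)
1/(W + m(-76)) = 1/(-1/36807 + (17158 - 128*(-76))) = 1/(-1/36807 + (17158 + 9728)) = 1/(-1/36807 + 26886) = 1/(989593001/36807) = 36807/989593001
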